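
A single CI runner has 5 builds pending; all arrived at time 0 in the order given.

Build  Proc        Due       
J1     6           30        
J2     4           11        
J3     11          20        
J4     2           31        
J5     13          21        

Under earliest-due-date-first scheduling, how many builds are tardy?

3

EDD (increasing due date): J2 J3 J5 J1 J4.
J2: 0→4, due 11, tardiness 0
J3: 4→15, due 20, tardiness 0
J5: 15→28, due 21, tardiness 7
J1: 28→34, due 30, tardiness 4
J4: 34→36, due 31, tardiness 5
Late builds: 3.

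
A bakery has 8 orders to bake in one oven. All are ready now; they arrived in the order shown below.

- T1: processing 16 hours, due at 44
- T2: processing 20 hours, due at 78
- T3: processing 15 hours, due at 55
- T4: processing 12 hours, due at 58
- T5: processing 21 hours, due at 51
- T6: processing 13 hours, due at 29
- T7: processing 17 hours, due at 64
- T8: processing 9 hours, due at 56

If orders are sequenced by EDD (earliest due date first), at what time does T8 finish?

74

EDD (increasing due date): T6 T1 T5 T3 T8 T4 T7 T2.
T6: 0→13
T1: 13→29
T5: 29→50
T3: 50→65
T8: 65→74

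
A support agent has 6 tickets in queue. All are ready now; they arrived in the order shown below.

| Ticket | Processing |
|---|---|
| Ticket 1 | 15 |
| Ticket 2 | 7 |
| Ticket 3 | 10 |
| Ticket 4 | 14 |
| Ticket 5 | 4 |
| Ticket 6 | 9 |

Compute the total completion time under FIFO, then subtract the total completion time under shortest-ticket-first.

56

FIFO (arrival order): Ticket 1 Ticket 2 Ticket 3 Ticket 4 Ticket 5 Ticket 6.
Ticket 1: 0→15
Ticket 2: 15→22
Ticket 3: 22→32
Ticket 4: 32→46
Ticket 5: 46→50
Ticket 6: 50→59
Sum = 15+22+32+46+50+59 = 224.
SPT (increasing processing time): Ticket 5 Ticket 2 Ticket 6 Ticket 3 Ticket 4 Ticket 1.
Ticket 5: 0→4
Ticket 2: 4→11
Ticket 6: 11→20
Ticket 3: 20→30
Ticket 4: 30→44
Ticket 1: 44→59
Sum = 4+11+20+30+44+59 = 168.
Difference = 224 − 168 = 56.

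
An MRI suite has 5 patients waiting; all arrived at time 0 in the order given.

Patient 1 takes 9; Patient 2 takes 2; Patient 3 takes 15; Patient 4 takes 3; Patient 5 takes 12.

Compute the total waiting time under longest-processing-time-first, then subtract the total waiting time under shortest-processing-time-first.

LPT (decreasing processing time): Patient 3 Patient 5 Patient 1 Patient 4 Patient 2.
Patient 3: waits 0, runs 0→15
Patient 5: waits 15, runs 15→27
Patient 1: waits 27, runs 27→36
Patient 4: waits 36, runs 36→39
Patient 2: waits 39, runs 39→41
Sum = 0+15+27+36+39 = 117.
SPT (increasing processing time): Patient 2 Patient 4 Patient 1 Patient 5 Patient 3.
Patient 2: waits 0, runs 0→2
Patient 4: waits 2, runs 2→5
Patient 1: waits 5, runs 5→14
Patient 5: waits 14, runs 14→26
Patient 3: waits 26, runs 26→41
Sum = 0+2+5+14+26 = 47.
Difference = 117 − 47 = 70.

70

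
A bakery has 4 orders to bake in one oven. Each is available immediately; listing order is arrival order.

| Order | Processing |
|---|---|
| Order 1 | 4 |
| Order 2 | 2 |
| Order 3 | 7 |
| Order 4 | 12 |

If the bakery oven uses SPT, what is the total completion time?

46

SPT (increasing processing time): Order 2 Order 1 Order 3 Order 4.
Order 2: 0→2
Order 1: 2→6
Order 3: 6→13
Order 4: 13→25
Sum = 2+6+13+25 = 46.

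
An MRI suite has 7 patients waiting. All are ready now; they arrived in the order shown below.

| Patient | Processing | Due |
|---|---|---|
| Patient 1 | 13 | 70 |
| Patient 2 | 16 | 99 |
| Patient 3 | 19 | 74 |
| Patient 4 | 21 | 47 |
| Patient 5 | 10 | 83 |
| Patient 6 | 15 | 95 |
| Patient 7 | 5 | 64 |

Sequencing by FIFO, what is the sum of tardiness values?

57

FIFO (arrival order): Patient 1 Patient 2 Patient 3 Patient 4 Patient 5 Patient 6 Patient 7.
Patient 1: 0→13, due 70, tardiness 0
Patient 2: 13→29, due 99, tardiness 0
Patient 3: 29→48, due 74, tardiness 0
Patient 4: 48→69, due 47, tardiness 22
Patient 5: 69→79, due 83, tardiness 0
Patient 6: 79→94, due 95, tardiness 0
Patient 7: 94→99, due 64, tardiness 35
Sum = 0+0+0+22+0+0+35 = 57.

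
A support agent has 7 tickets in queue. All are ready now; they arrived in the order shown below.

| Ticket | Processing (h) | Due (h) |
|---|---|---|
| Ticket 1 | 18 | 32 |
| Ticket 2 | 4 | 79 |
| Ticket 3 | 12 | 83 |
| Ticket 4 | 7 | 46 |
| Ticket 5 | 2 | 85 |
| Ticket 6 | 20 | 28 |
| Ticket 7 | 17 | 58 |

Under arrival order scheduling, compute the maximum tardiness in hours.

FIFO (arrival order): Ticket 1 Ticket 2 Ticket 3 Ticket 4 Ticket 5 Ticket 6 Ticket 7.
Ticket 1: 0→18, due 32, tardiness 0
Ticket 2: 18→22, due 79, tardiness 0
Ticket 3: 22→34, due 83, tardiness 0
Ticket 4: 34→41, due 46, tardiness 0
Ticket 5: 41→43, due 85, tardiness 0
Ticket 6: 43→63, due 28, tardiness 35
Ticket 7: 63→80, due 58, tardiness 22
Maximum = 35.

35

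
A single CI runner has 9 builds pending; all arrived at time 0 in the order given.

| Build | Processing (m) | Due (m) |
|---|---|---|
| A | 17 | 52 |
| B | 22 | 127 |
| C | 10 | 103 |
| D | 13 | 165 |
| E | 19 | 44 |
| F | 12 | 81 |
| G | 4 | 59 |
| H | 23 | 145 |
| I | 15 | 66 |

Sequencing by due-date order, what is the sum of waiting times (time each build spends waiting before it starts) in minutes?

EDD (increasing due date): E A G I F C B H D.
E: waits 0, runs 0→19
A: waits 19, runs 19→36
G: waits 36, runs 36→40
I: waits 40, runs 40→55
F: waits 55, runs 55→67
C: waits 67, runs 67→77
B: waits 77, runs 77→99
H: waits 99, runs 99→122
D: waits 122, runs 122→135
Sum = 0+19+36+40+55+67+77+99+122 = 515.

515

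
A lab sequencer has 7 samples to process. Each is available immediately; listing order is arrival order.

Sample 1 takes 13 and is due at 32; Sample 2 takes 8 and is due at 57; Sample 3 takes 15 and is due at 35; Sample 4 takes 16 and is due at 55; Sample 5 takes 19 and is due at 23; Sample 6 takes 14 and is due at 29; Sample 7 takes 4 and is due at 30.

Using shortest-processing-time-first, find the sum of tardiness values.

SPT (increasing processing time): Sample 7 Sample 2 Sample 1 Sample 6 Sample 3 Sample 4 Sample 5.
Sample 7: 0→4, due 30, tardiness 0
Sample 2: 4→12, due 57, tardiness 0
Sample 1: 12→25, due 32, tardiness 0
Sample 6: 25→39, due 29, tardiness 10
Sample 3: 39→54, due 35, tardiness 19
Sample 4: 54→70, due 55, tardiness 15
Sample 5: 70→89, due 23, tardiness 66
Sum = 0+0+0+10+19+15+66 = 110.

110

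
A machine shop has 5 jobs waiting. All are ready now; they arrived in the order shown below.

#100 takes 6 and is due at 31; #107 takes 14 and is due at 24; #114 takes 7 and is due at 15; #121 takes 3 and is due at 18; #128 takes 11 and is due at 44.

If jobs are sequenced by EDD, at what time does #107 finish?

EDD (increasing due date): #114 #121 #107 #100 #128.
#114: 0→7
#121: 7→10
#107: 10→24

24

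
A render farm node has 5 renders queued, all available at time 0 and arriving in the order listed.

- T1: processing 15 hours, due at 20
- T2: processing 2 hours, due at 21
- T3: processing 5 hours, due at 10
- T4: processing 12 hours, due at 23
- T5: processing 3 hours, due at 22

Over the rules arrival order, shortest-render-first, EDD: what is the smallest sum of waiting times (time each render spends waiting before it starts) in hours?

FIFO (arrival order): T1 T2 T3 T4 T5.
T1: waits 0, runs 0→15
T2: waits 15, runs 15→17
T3: waits 17, runs 17→22
T4: waits 22, runs 22→34
T5: waits 34, runs 34→37
Sum = 0+15+17+22+34 = 88.
SPT (increasing processing time): T2 T5 T3 T4 T1.
T2: waits 0, runs 0→2
T5: waits 2, runs 2→5
T3: waits 5, runs 5→10
T4: waits 10, runs 10→22
T1: waits 22, runs 22→37
Sum = 0+2+5+10+22 = 39.
EDD (increasing due date): T3 T1 T2 T5 T4.
T3: waits 0, runs 0→5
T1: waits 5, runs 5→20
T2: waits 20, runs 20→22
T5: waits 22, runs 22→25
T4: waits 25, runs 25→37
Sum = 0+5+20+22+25 = 72.
FIFO 88, SPT 39, EDD 72 → minimum 39.

39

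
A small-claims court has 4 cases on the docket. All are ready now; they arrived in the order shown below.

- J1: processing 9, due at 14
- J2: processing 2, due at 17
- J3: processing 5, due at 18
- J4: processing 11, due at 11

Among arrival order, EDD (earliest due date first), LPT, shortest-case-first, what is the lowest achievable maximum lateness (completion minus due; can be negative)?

FIFO (arrival order): J1 J2 J3 J4.
J1: 0→9, due 14, lateness -5
J2: 9→11, due 17, lateness -6
J3: 11→16, due 18, lateness -2
J4: 16→27, due 11, lateness 16
Maximum = 16.
EDD (increasing due date): J4 J1 J2 J3.
J4: 0→11, due 11, lateness 0
J1: 11→20, due 14, lateness 6
J2: 20→22, due 17, lateness 5
J3: 22→27, due 18, lateness 9
Maximum = 9.
LPT (decreasing processing time): J4 J1 J3 J2.
J4: 0→11, due 11, lateness 0
J1: 11→20, due 14, lateness 6
J3: 20→25, due 18, lateness 7
J2: 25→27, due 17, lateness 10
Maximum = 10.
SPT (increasing processing time): J2 J3 J1 J4.
J2: 0→2, due 17, lateness -15
J3: 2→7, due 18, lateness -11
J1: 7→16, due 14, lateness 2
J4: 16→27, due 11, lateness 16
Maximum = 16.
FIFO 16, EDD 9, LPT 10, SPT 16 → minimum 9.

9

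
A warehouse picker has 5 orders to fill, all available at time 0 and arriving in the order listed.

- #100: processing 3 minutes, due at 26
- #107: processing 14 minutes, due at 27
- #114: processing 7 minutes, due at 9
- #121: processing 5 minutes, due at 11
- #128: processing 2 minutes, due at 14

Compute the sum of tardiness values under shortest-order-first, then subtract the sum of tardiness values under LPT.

-35

SPT (increasing processing time): #128 #100 #121 #114 #107.
#128: 0→2, due 14, tardiness 0
#100: 2→5, due 26, tardiness 0
#121: 5→10, due 11, tardiness 0
#114: 10→17, due 9, tardiness 8
#107: 17→31, due 27, tardiness 4
Sum = 0+0+0+8+4 = 12.
LPT (decreasing processing time): #107 #114 #121 #100 #128.
#107: 0→14, due 27, tardiness 0
#114: 14→21, due 9, tardiness 12
#121: 21→26, due 11, tardiness 15
#100: 26→29, due 26, tardiness 3
#128: 29→31, due 14, tardiness 17
Sum = 0+12+15+3+17 = 47.
Difference = 12 − 47 = -35.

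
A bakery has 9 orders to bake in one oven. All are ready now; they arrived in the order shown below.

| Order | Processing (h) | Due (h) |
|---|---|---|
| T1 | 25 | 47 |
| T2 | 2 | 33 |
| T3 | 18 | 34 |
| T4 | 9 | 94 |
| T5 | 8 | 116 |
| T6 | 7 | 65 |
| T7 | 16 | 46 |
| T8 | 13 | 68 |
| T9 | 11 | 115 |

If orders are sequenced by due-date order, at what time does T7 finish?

36

EDD (increasing due date): T2 T3 T7 T1 T6 T8 T4 T9 T5.
T2: 0→2
T3: 2→20
T7: 20→36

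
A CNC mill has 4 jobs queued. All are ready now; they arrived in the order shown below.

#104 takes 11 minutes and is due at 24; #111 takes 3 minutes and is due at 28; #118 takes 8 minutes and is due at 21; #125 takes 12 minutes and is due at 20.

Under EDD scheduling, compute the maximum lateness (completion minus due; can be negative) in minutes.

EDD (increasing due date): #125 #118 #104 #111.
#125: 0→12, due 20, lateness -8
#118: 12→20, due 21, lateness -1
#104: 20→31, due 24, lateness 7
#111: 31→34, due 28, lateness 6
Maximum = 7.

7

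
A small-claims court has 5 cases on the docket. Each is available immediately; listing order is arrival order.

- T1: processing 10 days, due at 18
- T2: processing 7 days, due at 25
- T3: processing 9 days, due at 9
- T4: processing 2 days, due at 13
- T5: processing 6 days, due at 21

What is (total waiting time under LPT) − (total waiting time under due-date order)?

LPT (decreasing processing time): T1 T3 T2 T5 T4.
T1: waits 0, runs 0→10
T3: waits 10, runs 10→19
T2: waits 19, runs 19→26
T5: waits 26, runs 26→32
T4: waits 32, runs 32→34
Sum = 0+10+19+26+32 = 87.
EDD (increasing due date): T3 T4 T1 T5 T2.
T3: waits 0, runs 0→9
T4: waits 9, runs 9→11
T1: waits 11, runs 11→21
T5: waits 21, runs 21→27
T2: waits 27, runs 27→34
Sum = 0+9+11+21+27 = 68.
Difference = 87 − 68 = 19.

19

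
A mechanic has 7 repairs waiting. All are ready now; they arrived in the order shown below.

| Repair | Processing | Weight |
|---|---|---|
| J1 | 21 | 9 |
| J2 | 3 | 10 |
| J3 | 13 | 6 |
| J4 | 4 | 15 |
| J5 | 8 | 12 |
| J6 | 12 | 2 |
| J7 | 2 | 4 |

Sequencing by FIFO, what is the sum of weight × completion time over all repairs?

FIFO (arrival order): J1 J2 J3 J4 J5 J6 J7.
J1: finishes 21, weight 9, w·C = 189
J2: finishes 24, weight 10, w·C = 240
J3: finishes 37, weight 6, w·C = 222
J4: finishes 41, weight 15, w·C = 615
J5: finishes 49, weight 12, w·C = 588
J6: finishes 61, weight 2, w·C = 122
J7: finishes 63, weight 4, w·C = 252
Sum = 189+240+222+615+588+122+252 = 2228.

2228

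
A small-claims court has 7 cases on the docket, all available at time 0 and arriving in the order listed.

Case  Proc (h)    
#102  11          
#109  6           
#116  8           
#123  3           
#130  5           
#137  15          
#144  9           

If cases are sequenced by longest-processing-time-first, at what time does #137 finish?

15

LPT (decreasing processing time): #137 #102 #144 #116 #109 #130 #123.
#137: 0→15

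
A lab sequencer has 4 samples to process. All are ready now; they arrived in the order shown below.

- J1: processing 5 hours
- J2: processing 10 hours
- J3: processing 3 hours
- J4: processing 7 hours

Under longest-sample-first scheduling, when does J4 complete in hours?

LPT (decreasing processing time): J2 J4 J1 J3.
J2: 0→10
J4: 10→17

17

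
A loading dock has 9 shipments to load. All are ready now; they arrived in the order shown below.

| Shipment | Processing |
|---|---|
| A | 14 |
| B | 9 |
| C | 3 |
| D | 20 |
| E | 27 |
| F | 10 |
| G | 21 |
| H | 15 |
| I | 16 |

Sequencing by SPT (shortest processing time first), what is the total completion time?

521

SPT (increasing processing time): C B F A H I D G E.
C: 0→3
B: 3→12
F: 12→22
A: 22→36
H: 36→51
I: 51→67
D: 67→87
G: 87→108
E: 108→135
Sum = 3+12+22+36+51+67+87+108+135 = 521.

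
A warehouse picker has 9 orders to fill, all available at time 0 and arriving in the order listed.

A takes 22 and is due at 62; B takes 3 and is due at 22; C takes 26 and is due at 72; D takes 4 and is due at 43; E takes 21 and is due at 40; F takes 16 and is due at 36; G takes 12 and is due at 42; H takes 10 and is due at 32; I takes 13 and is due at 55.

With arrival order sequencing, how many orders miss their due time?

FIFO (arrival order): A B C D E F G H I.
A: 0→22, due 62, tardiness 0
B: 22→25, due 22, tardiness 3
C: 25→51, due 72, tardiness 0
D: 51→55, due 43, tardiness 12
E: 55→76, due 40, tardiness 36
F: 76→92, due 36, tardiness 56
G: 92→104, due 42, tardiness 62
H: 104→114, due 32, tardiness 82
I: 114→127, due 55, tardiness 72
Late orders: 7.

7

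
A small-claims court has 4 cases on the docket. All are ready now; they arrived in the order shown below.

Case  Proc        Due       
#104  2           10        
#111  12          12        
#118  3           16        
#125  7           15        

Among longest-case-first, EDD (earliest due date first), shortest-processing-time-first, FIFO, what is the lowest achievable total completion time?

43

LPT (decreasing processing time): #111 #125 #118 #104.
#111: 0→12
#125: 12→19
#118: 19→22
#104: 22→24
Sum = 12+19+22+24 = 77.
EDD (increasing due date): #104 #111 #125 #118.
#104: 0→2
#111: 2→14
#125: 14→21
#118: 21→24
Sum = 2+14+21+24 = 61.
SPT (increasing processing time): #104 #118 #125 #111.
#104: 0→2
#118: 2→5
#125: 5→12
#111: 12→24
Sum = 2+5+12+24 = 43.
FIFO (arrival order): #104 #111 #118 #125.
#104: 0→2
#111: 2→14
#118: 14→17
#125: 17→24
Sum = 2+14+17+24 = 57.
LPT 77, EDD 61, SPT 43, FIFO 57 → minimum 43.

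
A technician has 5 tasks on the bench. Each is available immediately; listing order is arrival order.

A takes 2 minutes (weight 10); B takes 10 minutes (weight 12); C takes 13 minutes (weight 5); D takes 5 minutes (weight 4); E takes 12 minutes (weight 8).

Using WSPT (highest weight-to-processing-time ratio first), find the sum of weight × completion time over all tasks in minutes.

WSPT (decreasing weight/processing-time ratio): A B D E C.
A: finishes 2, weight 10, w·C = 20
B: finishes 12, weight 12, w·C = 144
D: finishes 17, weight 4, w·C = 68
E: finishes 29, weight 8, w·C = 232
C: finishes 42, weight 5, w·C = 210
Sum = 20+144+68+232+210 = 674.

674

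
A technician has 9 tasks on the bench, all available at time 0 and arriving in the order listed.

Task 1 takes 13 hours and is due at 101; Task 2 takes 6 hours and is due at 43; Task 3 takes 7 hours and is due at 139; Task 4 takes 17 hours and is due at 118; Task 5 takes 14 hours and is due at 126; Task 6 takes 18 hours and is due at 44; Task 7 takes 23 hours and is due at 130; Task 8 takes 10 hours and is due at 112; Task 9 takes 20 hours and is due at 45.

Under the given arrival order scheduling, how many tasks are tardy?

2

FIFO (arrival order): Task 1 Task 2 Task 3 Task 4 Task 5 Task 6 Task 7 Task 8 Task 9.
Task 1: 0→13, due 101, tardiness 0
Task 2: 13→19, due 43, tardiness 0
Task 3: 19→26, due 139, tardiness 0
Task 4: 26→43, due 118, tardiness 0
Task 5: 43→57, due 126, tardiness 0
Task 6: 57→75, due 44, tardiness 31
Task 7: 75→98, due 130, tardiness 0
Task 8: 98→108, due 112, tardiness 0
Task 9: 108→128, due 45, tardiness 83
Late tasks: 2.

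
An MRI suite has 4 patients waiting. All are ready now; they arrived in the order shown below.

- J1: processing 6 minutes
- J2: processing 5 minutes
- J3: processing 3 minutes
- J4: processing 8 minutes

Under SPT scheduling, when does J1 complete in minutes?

14

SPT (increasing processing time): J3 J2 J1 J4.
J3: 0→3
J2: 3→8
J1: 8→14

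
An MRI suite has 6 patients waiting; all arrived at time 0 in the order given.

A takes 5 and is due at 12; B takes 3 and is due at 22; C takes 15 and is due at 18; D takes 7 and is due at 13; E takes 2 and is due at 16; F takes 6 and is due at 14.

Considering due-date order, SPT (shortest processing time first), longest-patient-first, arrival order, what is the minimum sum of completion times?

94

EDD (increasing due date): A D F E C B.
A: 0→5
D: 5→12
F: 12→18
E: 18→20
C: 20→35
B: 35→38
Sum = 5+12+18+20+35+38 = 128.
SPT (increasing processing time): E B A F D C.
E: 0→2
B: 2→5
A: 5→10
F: 10→16
D: 16→23
C: 23→38
Sum = 2+5+10+16+23+38 = 94.
LPT (decreasing processing time): C D F A B E.
C: 0→15
D: 15→22
F: 22→28
A: 28→33
B: 33→36
E: 36→38
Sum = 15+22+28+33+36+38 = 172.
FIFO (arrival order): A B C D E F.
A: 0→5
B: 5→8
C: 8→23
D: 23→30
E: 30→32
F: 32→38
Sum = 5+8+23+30+32+38 = 136.
EDD 128, SPT 94, LPT 172, FIFO 136 → minimum 94.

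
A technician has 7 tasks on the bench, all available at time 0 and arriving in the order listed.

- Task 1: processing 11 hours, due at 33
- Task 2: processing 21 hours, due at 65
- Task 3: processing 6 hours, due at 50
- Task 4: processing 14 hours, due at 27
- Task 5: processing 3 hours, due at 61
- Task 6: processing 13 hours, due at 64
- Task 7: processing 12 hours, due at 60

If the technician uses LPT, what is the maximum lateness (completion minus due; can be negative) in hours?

LPT (decreasing processing time): Task 2 Task 4 Task 6 Task 7 Task 1 Task 3 Task 5.
Task 2: 0→21, due 65, lateness -44
Task 4: 21→35, due 27, lateness 8
Task 6: 35→48, due 64, lateness -16
Task 7: 48→60, due 60, lateness 0
Task 1: 60→71, due 33, lateness 38
Task 3: 71→77, due 50, lateness 27
Task 5: 77→80, due 61, lateness 19
Maximum = 38.

38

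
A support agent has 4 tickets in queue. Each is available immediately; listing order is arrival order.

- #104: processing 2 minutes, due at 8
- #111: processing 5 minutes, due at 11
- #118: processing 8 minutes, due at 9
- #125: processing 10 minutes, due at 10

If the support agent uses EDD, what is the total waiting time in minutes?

32

EDD (increasing due date): #104 #118 #125 #111.
#104: waits 0, runs 0→2
#118: waits 2, runs 2→10
#125: waits 10, runs 10→20
#111: waits 20, runs 20→25
Sum = 0+2+10+20 = 32.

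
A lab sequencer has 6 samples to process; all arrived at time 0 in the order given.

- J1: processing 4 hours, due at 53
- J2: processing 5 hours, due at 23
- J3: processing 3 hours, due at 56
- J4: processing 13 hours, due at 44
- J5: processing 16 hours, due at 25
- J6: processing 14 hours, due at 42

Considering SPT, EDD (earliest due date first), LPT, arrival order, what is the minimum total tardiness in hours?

4

SPT (increasing processing time): J3 J1 J2 J4 J6 J5.
J3: 0→3, due 56, tardiness 0
J1: 3→7, due 53, tardiness 0
J2: 7→12, due 23, tardiness 0
J4: 12→25, due 44, tardiness 0
J6: 25→39, due 42, tardiness 0
J5: 39→55, due 25, tardiness 30
Sum = 0+0+0+0+0+30 = 30.
EDD (increasing due date): J2 J5 J6 J4 J1 J3.
J2: 0→5, due 23, tardiness 0
J5: 5→21, due 25, tardiness 0
J6: 21→35, due 42, tardiness 0
J4: 35→48, due 44, tardiness 4
J1: 48→52, due 53, tardiness 0
J3: 52→55, due 56, tardiness 0
Sum = 0+0+0+4+0+0 = 4.
LPT (decreasing processing time): J5 J6 J4 J2 J1 J3.
J5: 0→16, due 25, tardiness 0
J6: 16→30, due 42, tardiness 0
J4: 30→43, due 44, tardiness 0
J2: 43→48, due 23, tardiness 25
J1: 48→52, due 53, tardiness 0
J3: 52→55, due 56, tardiness 0
Sum = 0+0+0+25+0+0 = 25.
FIFO (arrival order): J1 J2 J3 J4 J5 J6.
J1: 0→4, due 53, tardiness 0
J2: 4→9, due 23, tardiness 0
J3: 9→12, due 56, tardiness 0
J4: 12→25, due 44, tardiness 0
J5: 25→41, due 25, tardiness 16
J6: 41→55, due 42, tardiness 13
Sum = 0+0+0+0+16+13 = 29.
SPT 30, EDD 4, LPT 25, FIFO 29 → minimum 4.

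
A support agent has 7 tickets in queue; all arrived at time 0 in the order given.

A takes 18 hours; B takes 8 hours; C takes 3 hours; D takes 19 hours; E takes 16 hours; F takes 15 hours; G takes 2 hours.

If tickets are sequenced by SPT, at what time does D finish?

SPT (increasing processing time): G C B F E A D.
G: 0→2
C: 2→5
B: 5→13
F: 13→28
E: 28→44
A: 44→62
D: 62→81

81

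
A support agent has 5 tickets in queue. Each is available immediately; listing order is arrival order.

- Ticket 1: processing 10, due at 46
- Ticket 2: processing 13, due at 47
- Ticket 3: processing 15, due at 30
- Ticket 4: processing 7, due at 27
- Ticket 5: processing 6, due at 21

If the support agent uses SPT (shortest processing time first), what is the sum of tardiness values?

21

SPT (increasing processing time): Ticket 5 Ticket 4 Ticket 1 Ticket 2 Ticket 3.
Ticket 5: 0→6, due 21, tardiness 0
Ticket 4: 6→13, due 27, tardiness 0
Ticket 1: 13→23, due 46, tardiness 0
Ticket 2: 23→36, due 47, tardiness 0
Ticket 3: 36→51, due 30, tardiness 21
Sum = 0+0+0+0+21 = 21.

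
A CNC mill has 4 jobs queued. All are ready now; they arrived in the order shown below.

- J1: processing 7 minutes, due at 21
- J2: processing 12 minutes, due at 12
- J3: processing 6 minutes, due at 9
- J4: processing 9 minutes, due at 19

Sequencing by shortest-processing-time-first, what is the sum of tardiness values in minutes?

SPT (increasing processing time): J3 J1 J4 J2.
J3: 0→6, due 9, tardiness 0
J1: 6→13, due 21, tardiness 0
J4: 13→22, due 19, tardiness 3
J2: 22→34, due 12, tardiness 22
Sum = 0+0+3+22 = 25.

25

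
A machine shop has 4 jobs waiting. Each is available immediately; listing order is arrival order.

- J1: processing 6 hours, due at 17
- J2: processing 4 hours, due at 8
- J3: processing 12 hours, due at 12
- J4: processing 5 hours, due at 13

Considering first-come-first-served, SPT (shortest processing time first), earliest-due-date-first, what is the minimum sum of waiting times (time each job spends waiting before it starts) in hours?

28

FIFO (arrival order): J1 J2 J3 J4.
J1: waits 0, runs 0→6
J2: waits 6, runs 6→10
J3: waits 10, runs 10→22
J4: waits 22, runs 22→27
Sum = 0+6+10+22 = 38.
SPT (increasing processing time): J2 J4 J1 J3.
J2: waits 0, runs 0→4
J4: waits 4, runs 4→9
J1: waits 9, runs 9→15
J3: waits 15, runs 15→27
Sum = 0+4+9+15 = 28.
EDD (increasing due date): J2 J3 J4 J1.
J2: waits 0, runs 0→4
J3: waits 4, runs 4→16
J4: waits 16, runs 16→21
J1: waits 21, runs 21→27
Sum = 0+4+16+21 = 41.
FIFO 38, SPT 28, EDD 41 → minimum 28.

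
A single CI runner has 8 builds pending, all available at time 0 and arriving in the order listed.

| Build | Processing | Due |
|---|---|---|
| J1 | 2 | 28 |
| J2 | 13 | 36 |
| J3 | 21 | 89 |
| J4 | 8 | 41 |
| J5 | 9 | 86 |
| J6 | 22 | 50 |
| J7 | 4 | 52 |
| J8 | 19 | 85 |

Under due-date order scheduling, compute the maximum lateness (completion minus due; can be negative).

EDD (increasing due date): J1 J2 J4 J6 J7 J8 J5 J3.
J1: 0→2, due 28, lateness -26
J2: 2→15, due 36, lateness -21
J4: 15→23, due 41, lateness -18
J6: 23→45, due 50, lateness -5
J7: 45→49, due 52, lateness -3
J8: 49→68, due 85, lateness -17
J5: 68→77, due 86, lateness -9
J3: 77→98, due 89, lateness 9
Maximum = 9.

9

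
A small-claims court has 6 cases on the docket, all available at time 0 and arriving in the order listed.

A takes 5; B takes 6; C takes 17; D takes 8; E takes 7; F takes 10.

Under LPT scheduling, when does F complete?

LPT (decreasing processing time): C F D E B A.
C: 0→17
F: 17→27

27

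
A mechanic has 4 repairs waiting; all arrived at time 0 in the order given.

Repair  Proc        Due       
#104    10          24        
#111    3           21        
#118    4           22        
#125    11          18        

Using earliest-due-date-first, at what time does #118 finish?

EDD (increasing due date): #125 #111 #118 #104.
#125: 0→11
#111: 11→14
#118: 14→18

18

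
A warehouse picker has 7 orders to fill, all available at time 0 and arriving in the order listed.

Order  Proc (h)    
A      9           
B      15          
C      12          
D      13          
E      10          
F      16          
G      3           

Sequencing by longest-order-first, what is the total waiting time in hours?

LPT (decreasing processing time): F B D C E A G.
F: waits 0, runs 0→16
B: waits 16, runs 16→31
D: waits 31, runs 31→44
C: waits 44, runs 44→56
E: waits 56, runs 56→66
A: waits 66, runs 66→75
G: waits 75, runs 75→78
Sum = 0+16+31+44+56+66+75 = 288.

288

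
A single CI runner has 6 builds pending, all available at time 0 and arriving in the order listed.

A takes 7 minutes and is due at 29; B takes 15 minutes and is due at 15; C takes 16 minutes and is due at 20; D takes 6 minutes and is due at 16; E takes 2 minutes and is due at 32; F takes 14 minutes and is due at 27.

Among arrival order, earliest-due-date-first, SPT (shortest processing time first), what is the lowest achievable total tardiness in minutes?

71

FIFO (arrival order): A B C D E F.
A: 0→7, due 29, tardiness 0
B: 7→22, due 15, tardiness 7
C: 22→38, due 20, tardiness 18
D: 38→44, due 16, tardiness 28
E: 44→46, due 32, tardiness 14
F: 46→60, due 27, tardiness 33
Sum = 0+7+18+28+14+33 = 100.
EDD (increasing due date): B D C F A E.
B: 0→15, due 15, tardiness 0
D: 15→21, due 16, tardiness 5
C: 21→37, due 20, tardiness 17
F: 37→51, due 27, tardiness 24
A: 51→58, due 29, tardiness 29
E: 58→60, due 32, tardiness 28
Sum = 0+5+17+24+29+28 = 103.
SPT (increasing processing time): E D A F B C.
E: 0→2, due 32, tardiness 0
D: 2→8, due 16, tardiness 0
A: 8→15, due 29, tardiness 0
F: 15→29, due 27, tardiness 2
B: 29→44, due 15, tardiness 29
C: 44→60, due 20, tardiness 40
Sum = 0+0+0+2+29+40 = 71.
FIFO 100, EDD 103, SPT 71 → minimum 71.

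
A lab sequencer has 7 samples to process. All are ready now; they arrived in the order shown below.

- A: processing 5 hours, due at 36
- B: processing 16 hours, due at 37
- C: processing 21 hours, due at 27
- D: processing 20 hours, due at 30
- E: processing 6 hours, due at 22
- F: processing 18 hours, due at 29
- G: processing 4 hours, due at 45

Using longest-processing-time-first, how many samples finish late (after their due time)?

LPT (decreasing processing time): C D F B E A G.
C: 0→21, due 27, tardiness 0
D: 21→41, due 30, tardiness 11
F: 41→59, due 29, tardiness 30
B: 59→75, due 37, tardiness 38
E: 75→81, due 22, tardiness 59
A: 81→86, due 36, tardiness 50
G: 86→90, due 45, tardiness 45
Late samples: 6.

6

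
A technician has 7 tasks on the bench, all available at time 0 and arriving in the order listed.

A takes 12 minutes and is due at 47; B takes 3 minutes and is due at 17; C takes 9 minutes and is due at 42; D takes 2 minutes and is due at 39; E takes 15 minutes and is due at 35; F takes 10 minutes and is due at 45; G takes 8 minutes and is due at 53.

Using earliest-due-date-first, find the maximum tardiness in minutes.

EDD (increasing due date): B E D C F A G.
B: 0→3, due 17, tardiness 0
E: 3→18, due 35, tardiness 0
D: 18→20, due 39, tardiness 0
C: 20→29, due 42, tardiness 0
F: 29→39, due 45, tardiness 0
A: 39→51, due 47, tardiness 4
G: 51→59, due 53, tardiness 6
Maximum = 6.

6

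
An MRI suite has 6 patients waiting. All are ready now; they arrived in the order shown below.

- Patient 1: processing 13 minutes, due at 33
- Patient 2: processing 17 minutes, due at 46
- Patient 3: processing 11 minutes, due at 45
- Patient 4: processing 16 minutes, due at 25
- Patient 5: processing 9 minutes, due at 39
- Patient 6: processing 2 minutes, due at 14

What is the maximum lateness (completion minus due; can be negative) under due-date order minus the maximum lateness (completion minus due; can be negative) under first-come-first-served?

EDD (increasing due date): Patient 6 Patient 4 Patient 1 Patient 5 Patient 3 Patient 2.
Patient 6: 0→2, due 14, lateness -12
Patient 4: 2→18, due 25, lateness -7
Patient 1: 18→31, due 33, lateness -2
Patient 5: 31→40, due 39, lateness 1
Patient 3: 40→51, due 45, lateness 6
Patient 2: 51→68, due 46, lateness 22
Maximum = 22.
FIFO (arrival order): Patient 1 Patient 2 Patient 3 Patient 4 Patient 5 Patient 6.
Patient 1: 0→13, due 33, lateness -20
Patient 2: 13→30, due 46, lateness -16
Patient 3: 30→41, due 45, lateness -4
Patient 4: 41→57, due 25, lateness 32
Patient 5: 57→66, due 39, lateness 27
Patient 6: 66→68, due 14, lateness 54
Maximum = 54.
Difference = 22 − 54 = -32.

-32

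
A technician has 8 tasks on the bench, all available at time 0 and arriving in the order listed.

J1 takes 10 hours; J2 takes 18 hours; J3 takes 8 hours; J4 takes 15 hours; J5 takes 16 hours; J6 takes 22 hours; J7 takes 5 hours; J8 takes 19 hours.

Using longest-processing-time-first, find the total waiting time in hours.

495

LPT (decreasing processing time): J6 J8 J2 J5 J4 J1 J3 J7.
J6: waits 0, runs 0→22
J8: waits 22, runs 22→41
J2: waits 41, runs 41→59
J5: waits 59, runs 59→75
J4: waits 75, runs 75→90
J1: waits 90, runs 90→100
J3: waits 100, runs 100→108
J7: waits 108, runs 108→113
Sum = 0+22+41+59+75+90+100+108 = 495.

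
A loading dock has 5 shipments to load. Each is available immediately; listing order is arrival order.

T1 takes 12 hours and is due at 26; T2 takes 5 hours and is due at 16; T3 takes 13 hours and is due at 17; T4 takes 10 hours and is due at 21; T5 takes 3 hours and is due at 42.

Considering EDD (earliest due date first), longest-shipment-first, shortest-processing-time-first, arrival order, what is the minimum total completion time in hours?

EDD (increasing due date): T2 T3 T4 T1 T5.
T2: 0→5
T3: 5→18
T4: 18→28
T1: 28→40
T5: 40→43
Sum = 5+18+28+40+43 = 134.
LPT (decreasing processing time): T3 T1 T4 T2 T5.
T3: 0→13
T1: 13→25
T4: 25→35
T2: 35→40
T5: 40→43
Sum = 13+25+35+40+43 = 156.
SPT (increasing processing time): T5 T2 T4 T1 T3.
T5: 0→3
T2: 3→8
T4: 8→18
T1: 18→30
T3: 30→43
Sum = 3+8+18+30+43 = 102.
FIFO (arrival order): T1 T2 T3 T4 T5.
T1: 0→12
T2: 12→17
T3: 17→30
T4: 30→40
T5: 40→43
Sum = 12+17+30+40+43 = 142.
EDD 134, LPT 156, SPT 102, FIFO 142 → minimum 102.

102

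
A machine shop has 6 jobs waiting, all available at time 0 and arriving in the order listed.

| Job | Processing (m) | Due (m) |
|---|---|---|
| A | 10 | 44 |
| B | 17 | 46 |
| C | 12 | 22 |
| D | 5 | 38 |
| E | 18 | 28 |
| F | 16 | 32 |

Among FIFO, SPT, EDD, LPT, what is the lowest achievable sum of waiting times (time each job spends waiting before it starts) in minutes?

FIFO (arrival order): A B C D E F.
A: waits 0, runs 0→10
B: waits 10, runs 10→27
C: waits 27, runs 27→39
D: waits 39, runs 39→44
E: waits 44, runs 44→62
F: waits 62, runs 62→78
Sum = 0+10+27+39+44+62 = 182.
SPT (increasing processing time): D A C F B E.
D: waits 0, runs 0→5
A: waits 5, runs 5→15
C: waits 15, runs 15→27
F: waits 27, runs 27→43
B: waits 43, runs 43→60
E: waits 60, runs 60→78
Sum = 0+5+15+27+43+60 = 150.
EDD (increasing due date): C E F D A B.
C: waits 0, runs 0→12
E: waits 12, runs 12→30
F: waits 30, runs 30→46
D: waits 46, runs 46→51
A: waits 51, runs 51→61
B: waits 61, runs 61→78
Sum = 0+12+30+46+51+61 = 200.
LPT (decreasing processing time): E B F C A D.
E: waits 0, runs 0→18
B: waits 18, runs 18→35
F: waits 35, runs 35→51
C: waits 51, runs 51→63
A: waits 63, runs 63→73
D: waits 73, runs 73→78
Sum = 0+18+35+51+63+73 = 240.
FIFO 182, SPT 150, EDD 200, LPT 240 → minimum 150.

150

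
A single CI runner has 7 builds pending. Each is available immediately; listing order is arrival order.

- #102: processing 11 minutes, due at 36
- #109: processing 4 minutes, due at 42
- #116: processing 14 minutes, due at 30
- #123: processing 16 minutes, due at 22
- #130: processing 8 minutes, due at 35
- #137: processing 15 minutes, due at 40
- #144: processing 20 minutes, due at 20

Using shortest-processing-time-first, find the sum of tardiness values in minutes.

133

SPT (increasing processing time): #109 #130 #102 #116 #137 #123 #144.
#109: 0→4, due 42, tardiness 0
#130: 4→12, due 35, tardiness 0
#102: 12→23, due 36, tardiness 0
#116: 23→37, due 30, tardiness 7
#137: 37→52, due 40, tardiness 12
#123: 52→68, due 22, tardiness 46
#144: 68→88, due 20, tardiness 68
Sum = 0+0+0+7+12+46+68 = 133.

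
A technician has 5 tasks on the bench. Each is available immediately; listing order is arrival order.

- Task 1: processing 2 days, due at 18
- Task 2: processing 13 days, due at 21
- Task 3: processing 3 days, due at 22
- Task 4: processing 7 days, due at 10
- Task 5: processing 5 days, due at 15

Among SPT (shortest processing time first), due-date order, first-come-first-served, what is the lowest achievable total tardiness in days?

14

SPT (increasing processing time): Task 1 Task 3 Task 5 Task 4 Task 2.
Task 1: 0→2, due 18, tardiness 0
Task 3: 2→5, due 22, tardiness 0
Task 5: 5→10, due 15, tardiness 0
Task 4: 10→17, due 10, tardiness 7
Task 2: 17→30, due 21, tardiness 9
Sum = 0+0+0+7+9 = 16.
EDD (increasing due date): Task 4 Task 5 Task 1 Task 2 Task 3.
Task 4: 0→7, due 10, tardiness 0
Task 5: 7→12, due 15, tardiness 0
Task 1: 12→14, due 18, tardiness 0
Task 2: 14→27, due 21, tardiness 6
Task 3: 27→30, due 22, tardiness 8
Sum = 0+0+0+6+8 = 14.
FIFO (arrival order): Task 1 Task 2 Task 3 Task 4 Task 5.
Task 1: 0→2, due 18, tardiness 0
Task 2: 2→15, due 21, tardiness 0
Task 3: 15→18, due 22, tardiness 0
Task 4: 18→25, due 10, tardiness 15
Task 5: 25→30, due 15, tardiness 15
Sum = 0+0+0+15+15 = 30.
SPT 16, EDD 14, FIFO 30 → minimum 14.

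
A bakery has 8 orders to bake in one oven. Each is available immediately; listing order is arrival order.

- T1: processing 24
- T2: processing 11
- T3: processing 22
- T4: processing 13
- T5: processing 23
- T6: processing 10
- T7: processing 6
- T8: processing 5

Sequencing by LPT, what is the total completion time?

641

LPT (decreasing processing time): T1 T5 T3 T4 T2 T6 T7 T8.
T1: 0→24
T5: 24→47
T3: 47→69
T4: 69→82
T2: 82→93
T6: 93→103
T7: 103→109
T8: 109→114
Sum = 24+47+69+82+93+103+109+114 = 641.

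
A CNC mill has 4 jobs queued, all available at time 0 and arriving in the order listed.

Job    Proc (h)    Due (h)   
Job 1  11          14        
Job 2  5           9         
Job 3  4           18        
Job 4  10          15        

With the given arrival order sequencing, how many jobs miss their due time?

FIFO (arrival order): Job 1 Job 2 Job 3 Job 4.
Job 1: 0→11, due 14, tardiness 0
Job 2: 11→16, due 9, tardiness 7
Job 3: 16→20, due 18, tardiness 2
Job 4: 20→30, due 15, tardiness 15
Late jobs: 3.

3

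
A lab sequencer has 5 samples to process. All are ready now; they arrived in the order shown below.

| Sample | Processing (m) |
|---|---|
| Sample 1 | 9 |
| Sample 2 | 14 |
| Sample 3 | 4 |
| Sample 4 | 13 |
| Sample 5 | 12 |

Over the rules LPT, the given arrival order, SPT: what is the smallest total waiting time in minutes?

LPT (decreasing processing time): Sample 2 Sample 4 Sample 5 Sample 1 Sample 3.
Sample 2: waits 0, runs 0→14
Sample 4: waits 14, runs 14→27
Sample 5: waits 27, runs 27→39
Sample 1: waits 39, runs 39→48
Sample 3: waits 48, runs 48→52
Sum = 0+14+27+39+48 = 128.
FIFO (arrival order): Sample 1 Sample 2 Sample 3 Sample 4 Sample 5.
Sample 1: waits 0, runs 0→9
Sample 2: waits 9, runs 9→23
Sample 3: waits 23, runs 23→27
Sample 4: waits 27, runs 27→40
Sample 5: waits 40, runs 40→52
Sum = 0+9+23+27+40 = 99.
SPT (increasing processing time): Sample 3 Sample 1 Sample 5 Sample 4 Sample 2.
Sample 3: waits 0, runs 0→4
Sample 1: waits 4, runs 4→13
Sample 5: waits 13, runs 13→25
Sample 4: waits 25, runs 25→38
Sample 2: waits 38, runs 38→52
Sum = 0+4+13+25+38 = 80.
LPT 128, FIFO 99, SPT 80 → minimum 80.

80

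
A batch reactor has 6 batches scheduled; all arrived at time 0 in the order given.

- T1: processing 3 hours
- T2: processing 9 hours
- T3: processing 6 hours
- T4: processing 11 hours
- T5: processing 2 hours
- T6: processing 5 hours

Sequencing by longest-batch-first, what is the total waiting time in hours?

122

LPT (decreasing processing time): T4 T2 T3 T6 T1 T5.
T4: waits 0, runs 0→11
T2: waits 11, runs 11→20
T3: waits 20, runs 20→26
T6: waits 26, runs 26→31
T1: waits 31, runs 31→34
T5: waits 34, runs 34→36
Sum = 0+11+20+26+31+34 = 122.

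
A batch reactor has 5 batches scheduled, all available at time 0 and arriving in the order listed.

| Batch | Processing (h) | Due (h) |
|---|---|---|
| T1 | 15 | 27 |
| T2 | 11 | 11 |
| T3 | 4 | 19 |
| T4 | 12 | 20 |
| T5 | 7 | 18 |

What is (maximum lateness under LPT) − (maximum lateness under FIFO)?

LPT (decreasing processing time): T1 T4 T2 T5 T3.
T1: 0→15, due 27, lateness -12
T4: 15→27, due 20, lateness 7
T2: 27→38, due 11, lateness 27
T5: 38→45, due 18, lateness 27
T3: 45→49, due 19, lateness 30
Maximum = 30.
FIFO (arrival order): T1 T2 T3 T4 T5.
T1: 0→15, due 27, lateness -12
T2: 15→26, due 11, lateness 15
T3: 26→30, due 19, lateness 11
T4: 30→42, due 20, lateness 22
T5: 42→49, due 18, lateness 31
Maximum = 31.
Difference = 30 − 31 = -1.

-1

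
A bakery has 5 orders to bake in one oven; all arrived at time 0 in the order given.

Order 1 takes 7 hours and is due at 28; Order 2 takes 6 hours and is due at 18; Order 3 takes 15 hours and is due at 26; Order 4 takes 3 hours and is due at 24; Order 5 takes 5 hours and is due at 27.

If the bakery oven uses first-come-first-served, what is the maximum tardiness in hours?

FIFO (arrival order): Order 1 Order 2 Order 3 Order 4 Order 5.
Order 1: 0→7, due 28, tardiness 0
Order 2: 7→13, due 18, tardiness 0
Order 3: 13→28, due 26, tardiness 2
Order 4: 28→31, due 24, tardiness 7
Order 5: 31→36, due 27, tardiness 9
Maximum = 9.

9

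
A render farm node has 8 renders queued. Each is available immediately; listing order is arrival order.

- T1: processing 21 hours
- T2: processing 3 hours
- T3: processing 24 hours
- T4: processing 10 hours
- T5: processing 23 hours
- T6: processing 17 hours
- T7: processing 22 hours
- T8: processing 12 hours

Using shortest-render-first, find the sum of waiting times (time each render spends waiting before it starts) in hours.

339

SPT (increasing processing time): T2 T4 T8 T6 T1 T7 T5 T3.
T2: waits 0, runs 0→3
T4: waits 3, runs 3→13
T8: waits 13, runs 13→25
T6: waits 25, runs 25→42
T1: waits 42, runs 42→63
T7: waits 63, runs 63→85
T5: waits 85, runs 85→108
T3: waits 108, runs 108→132
Sum = 0+3+13+25+42+63+85+108 = 339.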